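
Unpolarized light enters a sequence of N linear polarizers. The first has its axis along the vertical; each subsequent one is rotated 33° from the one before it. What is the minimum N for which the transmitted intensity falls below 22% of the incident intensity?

N = 4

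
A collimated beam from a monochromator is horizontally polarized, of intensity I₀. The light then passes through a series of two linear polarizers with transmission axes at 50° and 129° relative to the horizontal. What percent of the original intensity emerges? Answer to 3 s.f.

I₁ = I₀ cos²(50° − 0°) = I₀ cos²(50°) = 0.4132 I₀.
I₂ = I₁ cos²(129° − 50°) = 0.4132 I₀ · cos²(79°) = 0.01504 I₀.
That is 1.504% of the incident intensity.

≈ 1.50%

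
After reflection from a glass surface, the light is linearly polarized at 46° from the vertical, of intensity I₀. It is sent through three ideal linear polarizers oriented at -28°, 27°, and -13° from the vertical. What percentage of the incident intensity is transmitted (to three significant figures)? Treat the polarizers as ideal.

By Malus's law, I₁ = I₀ cos²(-28° − 46°) = I₀ cos²(74°) = 0.07598 I₀.
I₂ = I₁ cos²(27° + 28°) = 0.07598 I₀ · cos²(55°) = 0.025 I₀.
I₃ = I₂ cos²(-13° − 27°) = 0.025 I₀ · cos²(40°) = 0.01467 I₀.
That is 1.467% of the incident intensity.

≈ 1.47%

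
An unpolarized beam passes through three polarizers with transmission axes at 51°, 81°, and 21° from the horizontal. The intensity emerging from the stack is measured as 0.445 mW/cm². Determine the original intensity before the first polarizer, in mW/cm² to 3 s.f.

Unpolarized light through the first polarizer → I₁ = ½ I₀, now polarized at 51°.
I₂ = I₁ cos²(81° − 51°) = 0.5 I₀ · cos²(30°) = 0.375 I₀.
I₃ = I₂ cos²(21° − 81°) = 0.375 I₀ · cos²(60°) = 0.09375 I₀.
So 0.445 mW/cm² = 0.09375 I₀, giving I₀ = 0.445/0.09375 = 4.747 mW/cm².

I₀ ≈ 4.75 mW/cm²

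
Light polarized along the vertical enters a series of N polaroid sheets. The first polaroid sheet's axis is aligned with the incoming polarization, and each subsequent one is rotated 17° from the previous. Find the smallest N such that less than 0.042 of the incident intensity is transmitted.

N = 37

First polarizer is aligned with the polarization: full transmission.
Each further stage multiplies by cos²(17°) = 0.9145.
After N polarizers: T = 0.9145^(N−1). Require T < 0.042 ⇒ N−1 > ln(0.042)/ln(0.9145) = 35.48, so N−1 ≥ 36 and N = 37.
Check: N=37 gives T = 0.04008 < 0.042; N=36 gives T = 0.04383.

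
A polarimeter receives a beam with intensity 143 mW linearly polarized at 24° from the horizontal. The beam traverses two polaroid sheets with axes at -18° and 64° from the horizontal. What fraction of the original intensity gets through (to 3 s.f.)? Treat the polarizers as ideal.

I/I₀ ≈ 0.0107

I₁ = 143 mW · cos²(42°) = 78.97 mW.
I₂ = I₁ · cos²(82°) = 78.97 · 0.01937 = 1.53 mW.
Transmitted fraction = 0.0107.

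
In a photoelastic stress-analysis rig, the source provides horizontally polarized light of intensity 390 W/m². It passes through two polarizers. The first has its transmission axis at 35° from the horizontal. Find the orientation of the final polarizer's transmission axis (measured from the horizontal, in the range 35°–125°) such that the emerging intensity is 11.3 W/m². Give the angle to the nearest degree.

θ ≈ 113°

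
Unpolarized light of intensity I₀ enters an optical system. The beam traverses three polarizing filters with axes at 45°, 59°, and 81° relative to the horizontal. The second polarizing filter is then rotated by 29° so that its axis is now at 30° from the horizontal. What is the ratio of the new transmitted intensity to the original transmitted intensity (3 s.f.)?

I_new/I_old ≈ 0.457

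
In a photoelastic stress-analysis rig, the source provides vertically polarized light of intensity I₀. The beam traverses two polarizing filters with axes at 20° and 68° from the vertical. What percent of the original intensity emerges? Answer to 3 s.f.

I₁ = I₀ cos²(20° − 0°) = I₀ cos²(20°) = 0.883 I₀.
I₂ = I₁ cos²(68° − 20°) = 0.883 I₀ · cos²(48°) = 0.3954 I₀.
That is 39.54% of the incident intensity.

≈ 39.5%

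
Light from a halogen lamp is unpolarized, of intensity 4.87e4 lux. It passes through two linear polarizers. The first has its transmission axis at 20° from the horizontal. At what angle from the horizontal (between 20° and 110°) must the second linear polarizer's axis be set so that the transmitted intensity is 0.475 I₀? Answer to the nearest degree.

θ ≈ 33°

Unpolarized light through the first polarizer → I₁ = ½ I₀, now polarized at 20°.
Need I₂/I₀ = 0.475, so cos²(θ − 20°) = 0.475 / 0.5 = 0.95.
θ − 20° = arccos(√0.95) = 12.9°, giving θ ≈ 20 + 12.9 = 32.9°.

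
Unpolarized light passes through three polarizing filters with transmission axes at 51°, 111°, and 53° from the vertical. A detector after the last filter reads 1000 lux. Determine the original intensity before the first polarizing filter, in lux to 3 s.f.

Unpolarized light through the first polarizer → I₁ = ½ I₀, now polarized at 51°.
I₂ = I₁ cos²(111° − 51°) = 0.5 I₀ · cos²(60°) = 0.125 I₀.
I₃ = I₂ cos²(53° − 111°) = 0.125 I₀ · cos²(58°) = 0.0351 I₀.
So 1000 lux = 0.0351 I₀, giving I₀ = 1000/0.0351 = 2.849e+04 lux.

I₀ ≈ 2.85e4 lux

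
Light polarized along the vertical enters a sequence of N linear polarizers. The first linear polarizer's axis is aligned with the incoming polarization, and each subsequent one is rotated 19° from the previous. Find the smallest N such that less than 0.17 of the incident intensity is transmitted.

N = 17

First polarizer is aligned with the polarization: full transmission.
Each further stage multiplies by cos²(19°) = 0.894.
After N polarizers: T = 0.894^(N−1). Require T < 0.17 ⇒ N−1 > ln(0.17)/ln(0.894) = 15.81, so N−1 ≥ 16 and N = 17.
Check: N=17 gives T = 0.1665 < 0.17; N=16 gives T = 0.1863.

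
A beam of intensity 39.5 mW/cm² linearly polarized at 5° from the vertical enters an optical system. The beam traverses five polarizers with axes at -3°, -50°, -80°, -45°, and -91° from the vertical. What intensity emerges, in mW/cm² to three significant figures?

I ≈ 4.38 mW/cm²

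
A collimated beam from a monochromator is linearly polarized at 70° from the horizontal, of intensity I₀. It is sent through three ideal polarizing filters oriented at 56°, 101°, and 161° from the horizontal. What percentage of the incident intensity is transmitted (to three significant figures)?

≈ 11.8%

By Malus's law, I₁ = I₀ cos²(56° − 70°) = I₀ cos²(14°) = 0.9415 I₀.
I₂ = I₁ cos²(101° − 56°) = 0.9415 I₀ · cos²(45°) = 0.4707 I₀.
I₃ = I₂ cos²(161° − 101°) = 0.4707 I₀ · cos²(60°) = 0.1177 I₀.
That is 11.77% of the incident intensity.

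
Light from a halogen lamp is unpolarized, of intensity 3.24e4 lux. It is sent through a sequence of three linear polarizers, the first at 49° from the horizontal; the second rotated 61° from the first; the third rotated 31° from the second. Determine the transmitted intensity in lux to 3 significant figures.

I ≈ 2800 lux

Unpolarized light through the first polarizer → I₁ = 3.24e4 lux/2 = 1.62e+04 lux, polarized at 49°.
I₂ = I₁ · cos²(61°) = 1.62e+04 · 0.235 = 3808 lux.
I₃ = I₂ · cos²(31°) = 3808 · 0.7347 = 2798 lux.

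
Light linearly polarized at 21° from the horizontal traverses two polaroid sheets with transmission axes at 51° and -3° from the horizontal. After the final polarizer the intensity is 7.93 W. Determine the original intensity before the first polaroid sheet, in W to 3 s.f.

By Malus's law, I₁ = I₀ cos²(51° − 21°) = I₀ cos²(30°) = 0.75 I₀.
I₂ = I₁ cos²(-3° − 51°) = 0.75 I₀ · cos²(54°) = 0.2591 I₀.
So 7.93 W = 0.2591 I₀, giving I₀ = 7.93/0.2591 = 30.6 W.

I₀ ≈ 30.6 W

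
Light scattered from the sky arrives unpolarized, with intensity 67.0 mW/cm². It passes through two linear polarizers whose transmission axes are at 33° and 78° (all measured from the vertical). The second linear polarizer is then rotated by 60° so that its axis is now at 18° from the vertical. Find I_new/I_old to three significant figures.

Before rotation:
Unpolarized light through the first polarizer → I₁ = ½ I₀, now polarized at 33°.
I₂ = I₁ cos²(78° − 33°) = 0.5 I₀ · cos²(45°) = 0.25 I₀.
After rotation:
Unpolarized light through the first polarizer → I₁ = ½ I₀, now polarized at 33°.
I₂ = I₁ cos²(18° − 33°) = 0.5 I₀ · cos²(15°) = 0.4665 I₀.
Ratio = 0.4665 / 0.25 = 1.866.

I_new/I_old ≈ 1.87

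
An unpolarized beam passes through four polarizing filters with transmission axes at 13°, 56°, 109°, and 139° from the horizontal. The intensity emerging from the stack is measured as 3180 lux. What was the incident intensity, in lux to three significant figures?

Unpolarized light through the first polarizer → I₁ = ½ I₀, now polarized at 13°.
I₂ = I₁ cos²(56° − 13°) = 0.5 I₀ · cos²(43°) = 0.2674 I₀.
I₃ = I₂ cos²(109° − 56°) = 0.2674 I₀ · cos²(53°) = 0.09686 I₀.
I₄ = I₃ cos²(139° − 109°) = 0.09686 I₀ · cos²(30°) = 0.07265 I₀.
So 3180 lux = 0.07265 I₀, giving I₀ = 3180/0.07265 = 4.377e+04 lux.

I₀ ≈ 4.38e4 lux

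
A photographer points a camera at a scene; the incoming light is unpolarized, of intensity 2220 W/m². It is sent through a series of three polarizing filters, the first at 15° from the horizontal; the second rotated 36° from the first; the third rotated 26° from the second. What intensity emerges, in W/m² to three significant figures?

Unpolarized light through the first polarizer → I₁ = 2220 W/m²/2 = 1110 W/m², polarized at 15°.
I₂ = I₁ · cos²(36°) = 1110 · 0.6545 = 726.5 W/m².
I₃ = I₂ · cos²(26°) = 726.5 · 0.8078 = 586.9 W/m².

I ≈ 587 W/m²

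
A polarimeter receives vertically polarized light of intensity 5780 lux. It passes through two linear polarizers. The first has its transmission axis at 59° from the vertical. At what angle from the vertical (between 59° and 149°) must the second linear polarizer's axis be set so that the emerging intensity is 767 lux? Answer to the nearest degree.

I₁ = I₀ cos²(59° − 0°) = I₀ cos²(59°) = 0.2653 I₀.
Target fraction: 767 / 5780 lux = 0.1327 of I₀.
Need I₂/I₀ = 0.1327, so cos²(θ − 59°) = 0.1327 / 0.2653 = 0.5003.
θ − 59° = arccos(√0.5003) = 45.0°, giving θ ≈ 59 + 45.0 = 104.0°.

θ ≈ 104°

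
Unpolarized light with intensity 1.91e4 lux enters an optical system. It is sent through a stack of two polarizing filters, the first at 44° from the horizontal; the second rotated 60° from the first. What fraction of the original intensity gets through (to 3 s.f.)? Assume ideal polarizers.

I/I₀ ≈ 0.125

Unpolarized light through the first polarizer → I₁ = 1.91e4 lux/2 = 9550 lux, polarized at 44°.
I₂ = I₁ · cos²(60°) = 9550 · 0.25 = 2388 lux.
Transmitted fraction = 0.125.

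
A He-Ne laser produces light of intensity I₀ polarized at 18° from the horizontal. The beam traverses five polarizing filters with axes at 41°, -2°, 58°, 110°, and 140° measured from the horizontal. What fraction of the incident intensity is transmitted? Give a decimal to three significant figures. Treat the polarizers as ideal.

By Malus's law, I₁ = I₀ cos²(41° − 18°) = I₀ cos²(23°) = 0.8473 I₀.
I₂ = I₁ cos²(-2° − 41°) = 0.8473 I₀ · cos²(43°) = 0.4532 I₀.
I₃ = I₂ cos²(58° + 2°) = 0.4532 I₀ · cos²(60°) = 0.1133 I₀.
I₄ = I₃ cos²(110° − 58°) = 0.1133 I₀ · cos²(52°) = 0.04295 I₀.
I₅ = I₄ cos²(140° − 110°) = 0.04295 I₀ · cos²(30°) = 0.03221 I₀.
Transmitted fraction = 0.03221.

≈ 0.0322 I₀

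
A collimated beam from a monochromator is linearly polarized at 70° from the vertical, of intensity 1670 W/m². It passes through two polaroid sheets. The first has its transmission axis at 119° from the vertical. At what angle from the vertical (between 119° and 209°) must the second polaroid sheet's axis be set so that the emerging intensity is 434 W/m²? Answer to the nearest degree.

I₁ = I₀ cos²(119° − 70°) = I₀ cos²(49°) = 0.4304 I₀.
Target fraction: 434 / 1670 W/m² = 0.2599 of I₀.
Need I₂/I₀ = 0.2599, so cos²(θ − 119°) = 0.2599 / 0.4304 = 0.6038.
θ − 119° = arccos(√0.6038) = 39.0°, giving θ ≈ 119 + 39.0 = 158.0°.

θ ≈ 158°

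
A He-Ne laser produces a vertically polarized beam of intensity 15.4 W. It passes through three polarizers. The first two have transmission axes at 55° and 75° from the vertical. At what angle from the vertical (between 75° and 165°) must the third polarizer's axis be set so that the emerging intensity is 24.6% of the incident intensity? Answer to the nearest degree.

I₁ = I₀ cos²(55° − 0°) = I₀ cos²(55°) = 0.329 I₀.
I₂ = I₁ cos²(75° − 55°) = 0.329 I₀ · cos²(20°) = 0.2905 I₀.
Need I₃/I₀ = 0.246, so cos²(θ − 75°) = 0.246 / 0.2905 = 0.8468.
θ − 75° = arccos(√0.8468) = 23.0°, giving θ ≈ 75 + 23.0 = 98.0°.

θ ≈ 98°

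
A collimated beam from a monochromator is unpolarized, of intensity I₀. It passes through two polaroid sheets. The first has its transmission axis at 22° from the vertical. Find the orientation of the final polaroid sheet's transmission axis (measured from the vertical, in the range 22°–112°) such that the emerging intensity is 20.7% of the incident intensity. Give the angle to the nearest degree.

Unpolarized light through the first polarizer → I₁ = ½ I₀, now polarized at 22°.
Need I₂/I₀ = 0.207, so cos²(θ − 22°) = 0.207 / 0.5 = 0.414.
θ − 22° = arccos(√0.414) = 50.0°, giving θ ≈ 22 + 50.0 = 72.0°.

θ ≈ 72°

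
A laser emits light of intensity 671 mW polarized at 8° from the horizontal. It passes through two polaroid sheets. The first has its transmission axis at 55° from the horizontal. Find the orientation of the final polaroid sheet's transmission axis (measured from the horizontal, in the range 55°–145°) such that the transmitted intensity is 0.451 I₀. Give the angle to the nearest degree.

θ ≈ 65°

By Malus's law, I₁ = I₀ cos²(55° − 8°) = I₀ cos²(47°) = 0.4651 I₀.
Need I₂/I₀ = 0.451, so cos²(θ − 55°) = 0.451 / 0.4651 = 0.9696.
θ − 55° = arccos(√0.9696) = 10.0°, giving θ ≈ 55 + 10.0 = 65.0°.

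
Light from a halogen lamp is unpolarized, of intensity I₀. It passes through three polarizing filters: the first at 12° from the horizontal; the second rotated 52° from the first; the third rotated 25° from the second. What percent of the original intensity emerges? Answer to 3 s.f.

≈ 15.6%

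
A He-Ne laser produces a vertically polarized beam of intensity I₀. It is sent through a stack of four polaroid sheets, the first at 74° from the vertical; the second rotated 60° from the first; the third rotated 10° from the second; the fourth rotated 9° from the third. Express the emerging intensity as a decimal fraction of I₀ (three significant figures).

I₁ = I₀ cos²(74° − 0°) = I₀ cos²(74°) = 0.07598 I₀.
I₂ = I₁ cos²(60°) = 0.07598 · 0.25 I₀ = 0.01899 I₀.
I₃ = I₂ cos²(10°) = 0.01899 · 0.9698 I₀ = 0.01842 I₀.
I₄ = I₃ cos²(9°) = 0.01842 · 0.9755 I₀ = 0.01797 I₀.
Transmitted fraction = 0.01797.

≈ 0.0180 I₀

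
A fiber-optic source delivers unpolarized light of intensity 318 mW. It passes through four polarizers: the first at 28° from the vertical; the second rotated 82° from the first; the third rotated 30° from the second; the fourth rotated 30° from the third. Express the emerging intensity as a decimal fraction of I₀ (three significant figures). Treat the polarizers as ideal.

I/I₀ ≈ 0.00545

Unpolarized light through the first polarizer → I₁ = 318 mW/2 = 159 mW, polarized at 28°.
I₂ = I₁ · cos²(82°) = 159 · 0.01937 = 3.08 mW.
I₃ = I₂ · cos²(30°) = 3.08 · 0.75 = 2.31 mW.
I₄ = I₃ · cos²(30°) = 2.31 · 0.75 = 1.732 mW.
Transmitted fraction = 0.005448.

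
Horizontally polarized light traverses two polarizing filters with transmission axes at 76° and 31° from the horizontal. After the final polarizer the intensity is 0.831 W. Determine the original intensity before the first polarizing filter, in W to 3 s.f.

I₁ = I₀ cos²(76° − 0°) = I₀ cos²(76°) = 0.05853 I₀.
I₂ = I₁ cos²(31° − 76°) = 0.05853 I₀ · cos²(45°) = 0.02926 I₀.
So 0.831 W = 0.02926 I₀, giving I₀ = 0.831/0.02926 = 28.4 W.

I₀ ≈ 28.4 W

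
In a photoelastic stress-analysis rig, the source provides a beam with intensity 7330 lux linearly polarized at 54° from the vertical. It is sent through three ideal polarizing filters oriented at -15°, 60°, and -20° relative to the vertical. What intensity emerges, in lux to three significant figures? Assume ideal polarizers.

I₁ = 7330 lux · cos²(69°) = 941.4 lux.
I₂ = I₁ · cos²(75°) = 941.4 · 0.06699 = 63.06 lux.
I₃ = I₂ · cos²(80°) = 63.06 · 0.03015 = 1.901 lux.

I ≈ 1.90 lux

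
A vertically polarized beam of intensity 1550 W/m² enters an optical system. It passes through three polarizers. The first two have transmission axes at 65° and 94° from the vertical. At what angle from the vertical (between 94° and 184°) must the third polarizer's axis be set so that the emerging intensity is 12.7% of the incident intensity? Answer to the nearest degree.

I₁ = I₀ cos²(65° − 0°) = I₀ cos²(65°) = 0.1786 I₀.
I₂ = I₁ cos²(94° − 65°) = 0.1786 I₀ · cos²(29°) = 0.1366 I₀.
Need I₃/I₀ = 0.127, so cos²(θ − 94°) = 0.127 / 0.1366 = 0.9295.
θ − 94° = arccos(√0.9295) = 15.4°, giving θ ≈ 94 + 15.4 = 109.4°.

θ ≈ 109°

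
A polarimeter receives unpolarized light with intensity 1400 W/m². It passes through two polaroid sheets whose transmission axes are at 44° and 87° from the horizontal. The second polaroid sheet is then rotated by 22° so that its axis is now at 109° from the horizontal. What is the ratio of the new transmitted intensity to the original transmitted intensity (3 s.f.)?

Before rotation:
Unpolarized light through the first polarizer → I₁ = ½ I₀, now polarized at 44°.
I₂ = I₁ cos²(87° − 44°) = 0.5 I₀ · cos²(43°) = 0.2674 I₀.
After rotation:
Unpolarized light through the first polarizer → I₁ = ½ I₀, now polarized at 44°.
I₂ = I₁ cos²(109° − 44°) = 0.5 I₀ · cos²(65°) = 0.0893 I₀.
Ratio = 0.0893 / 0.2674 = 0.3339.

I_new/I_old ≈ 0.334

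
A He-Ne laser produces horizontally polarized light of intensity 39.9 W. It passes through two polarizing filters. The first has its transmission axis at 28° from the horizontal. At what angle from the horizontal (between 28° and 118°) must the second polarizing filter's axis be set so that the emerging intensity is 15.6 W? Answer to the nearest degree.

I₁ = I₀ cos²(28° − 0°) = I₀ cos²(28°) = 0.7796 I₀.
Target fraction: 15.6 / 39.9 W = 0.391 of I₀.
Need I₂/I₀ = 0.391, so cos²(θ − 28°) = 0.391 / 0.7796 = 0.5015.
θ − 28° = arccos(√0.5015) = 44.9°, giving θ ≈ 28 + 44.9 = 72.9°.

θ ≈ 73°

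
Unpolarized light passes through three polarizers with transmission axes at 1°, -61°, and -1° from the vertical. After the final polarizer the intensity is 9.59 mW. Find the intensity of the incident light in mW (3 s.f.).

Unpolarized light through the first polarizer → I₁ = ½ I₀, now polarized at 1°.
I₂ = I₁ cos²(-61° − 1°) = 0.5 I₀ · cos²(62°) = 0.1102 I₀.
I₃ = I₂ cos²(-1° + 61°) = 0.1102 I₀ · cos²(60°) = 0.02755 I₀.
So 9.59 mW = 0.02755 I₀, giving I₀ = 9.59/0.02755 = 348.1 mW.

I₀ ≈ 348 mW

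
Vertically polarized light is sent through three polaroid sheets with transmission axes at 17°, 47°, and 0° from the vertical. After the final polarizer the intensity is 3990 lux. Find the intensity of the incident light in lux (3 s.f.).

I₀ ≈ 1.25e4 lux

I₁ = I₀ cos²(17° − 0°) = I₀ cos²(17°) = 0.9145 I₀.
I₂ = I₁ cos²(47° − 17°) = 0.9145 I₀ · cos²(30°) = 0.6859 I₀.
I₃ = I₂ cos²(0° − 47°) = 0.6859 I₀ · cos²(47°) = 0.319 I₀.
So 3990 lux = 0.319 I₀, giving I₀ = 3990/0.319 = 1.251e+04 lux.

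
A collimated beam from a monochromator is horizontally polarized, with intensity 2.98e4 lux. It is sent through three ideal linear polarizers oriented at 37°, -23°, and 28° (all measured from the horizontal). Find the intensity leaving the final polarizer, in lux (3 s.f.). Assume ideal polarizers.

I₁ = 2.98e4 lux · cos²(37°) = 1.901e+04 lux.
I₂ = I₁ · cos²(60°) = 1.901e+04 · 0.25 = 4752 lux.
I₃ = I₂ · cos²(51°) = 4752 · 0.396 = 1882 lux.

I ≈ 1880 lux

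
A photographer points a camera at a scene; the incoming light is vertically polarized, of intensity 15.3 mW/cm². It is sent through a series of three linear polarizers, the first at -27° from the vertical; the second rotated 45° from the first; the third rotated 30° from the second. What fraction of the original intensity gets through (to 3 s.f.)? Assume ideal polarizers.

I₁ = 15.3 mW/cm² · cos²(27°) = 12.15 mW/cm².
I₂ = I₁ · cos²(45°) = 12.15 · 0.5 = 6.073 mW/cm².
I₃ = I₂ · cos²(30°) = 6.073 · 0.75 = 4.555 mW/cm².
Transmitted fraction = 0.2977.

I/I₀ ≈ 0.298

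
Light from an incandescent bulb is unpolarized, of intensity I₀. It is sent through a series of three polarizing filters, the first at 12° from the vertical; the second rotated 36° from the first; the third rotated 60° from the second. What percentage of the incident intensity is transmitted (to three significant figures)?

Unpolarized light through the first polarizer → I₁ = ½ I₀, now polarized at 12°.
I₂ = I₁ cos²(36°) = 0.5 · 0.6545 I₀ = 0.3273 I₀.
I₃ = I₂ cos²(60°) = 0.3273 · 0.25 I₀ = 0.08181 I₀.
That is 8.181% of the incident intensity.

≈ 8.18%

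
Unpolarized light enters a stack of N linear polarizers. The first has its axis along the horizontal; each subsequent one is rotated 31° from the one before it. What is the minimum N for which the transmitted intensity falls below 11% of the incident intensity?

First polarizer halves the unpolarized light: factor 1/2.
Each further stage multiplies by cos²(31°) = 0.7347.
After N polarizers: T = 0.5·0.7347^(N−1). Require T < 0.11 ⇒ N−1 > ln(0.11/0.5)/ln(0.7347) = 4.91, so N−1 ≥ 5 and N = 6.
Check: N=6 gives T = 0.1071 < 0.11; N=5 gives T = 0.1457.

N = 6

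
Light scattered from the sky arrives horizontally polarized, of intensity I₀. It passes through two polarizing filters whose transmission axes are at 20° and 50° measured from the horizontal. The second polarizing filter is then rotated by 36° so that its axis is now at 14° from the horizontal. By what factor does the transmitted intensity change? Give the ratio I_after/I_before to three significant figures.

I_new/I_old ≈ 1.32

Before rotation:
By Malus's law, I₁ = I₀ cos²(20° − 0°) = I₀ cos²(20°) = 0.883 I₀.
I₂ = I₁ cos²(50° − 20°) = 0.883 I₀ · cos²(30°) = 0.6623 I₀.
After rotation:
I₁ = I₀ cos²(20° − 0°) = I₀ cos²(20°) = 0.883 I₀.
I₂ = I₁ cos²(14° − 20°) = 0.883 I₀ · cos²(6°) = 0.8734 I₀.
Ratio = 0.8734 / 0.6623 = 1.319.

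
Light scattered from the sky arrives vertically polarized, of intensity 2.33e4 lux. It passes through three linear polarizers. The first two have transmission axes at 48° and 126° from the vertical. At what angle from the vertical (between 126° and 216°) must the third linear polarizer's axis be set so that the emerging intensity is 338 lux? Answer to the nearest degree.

θ ≈ 156°

I₁ = I₀ cos²(48° − 0°) = I₀ cos²(48°) = 0.4477 I₀.
I₂ = I₁ cos²(126° − 48°) = 0.4477 I₀ · cos²(78°) = 0.01935 I₀.
Target fraction: 338 / 2.33e4 lux = 0.01451 of I₀.
Need I₃/I₀ = 0.01451, so cos²(θ − 126°) = 0.01451 / 0.01935 = 0.7495.
θ − 126° = arccos(√0.7495) = 30.0°, giving θ ≈ 126 + 30.0 = 156.0°.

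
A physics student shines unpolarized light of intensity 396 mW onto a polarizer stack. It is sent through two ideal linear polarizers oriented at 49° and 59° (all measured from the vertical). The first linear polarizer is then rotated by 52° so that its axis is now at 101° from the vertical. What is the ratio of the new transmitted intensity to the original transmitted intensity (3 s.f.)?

Before rotation:
Unpolarized light through the first polarizer → I₁ = ½ I₀, now polarized at 49°.
I₂ = I₁ cos²(59° − 49°) = 0.5 I₀ · cos²(10°) = 0.4849 I₀.
After rotation:
Unpolarized light through the first polarizer → I₁ = ½ I₀, now polarized at 101°.
I₂ = I₁ cos²(59° − 101°) = 0.5 I₀ · cos²(42°) = 0.2761 I₀.
Ratio = 0.2761 / 0.4849 = 0.5694.

I_new/I_old ≈ 0.569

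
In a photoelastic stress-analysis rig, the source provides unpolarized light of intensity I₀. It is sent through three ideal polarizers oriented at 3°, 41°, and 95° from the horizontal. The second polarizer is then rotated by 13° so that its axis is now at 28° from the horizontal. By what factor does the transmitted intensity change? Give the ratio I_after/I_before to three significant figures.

I_new/I_old ≈ 0.585

Before rotation:
Unpolarized light through the first polarizer → I₁ = ½ I₀, now polarized at 3°.
I₂ = I₁ cos²(41° − 3°) = 0.5 I₀ · cos²(38°) = 0.3105 I₀.
I₃ = I₂ cos²(95° − 41°) = 0.3105 I₀ · cos²(54°) = 0.1073 I₀.
After rotation:
Unpolarized light through the first polarizer → I₁ = ½ I₀, now polarized at 3°.
I₂ = I₁ cos²(28° − 3°) = 0.5 I₀ · cos²(25°) = 0.4107 I₀.
I₃ = I₂ cos²(95° − 28°) = 0.4107 I₀ · cos²(67°) = 0.0627 I₀.
Ratio = 0.0627 / 0.1073 = 0.5845.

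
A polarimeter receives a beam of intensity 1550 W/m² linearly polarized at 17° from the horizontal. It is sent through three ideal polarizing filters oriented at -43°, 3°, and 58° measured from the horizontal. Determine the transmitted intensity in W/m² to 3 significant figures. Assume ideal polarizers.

I₁ = 1550 W/m² · cos²(60°) = 387.5 W/m².
I₂ = I₁ · cos²(46°) = 387.5 · 0.4826 = 187 W/m².
I₃ = I₂ · cos²(55°) = 187 · 0.329 = 61.52 W/m².

I ≈ 61.5 W/m²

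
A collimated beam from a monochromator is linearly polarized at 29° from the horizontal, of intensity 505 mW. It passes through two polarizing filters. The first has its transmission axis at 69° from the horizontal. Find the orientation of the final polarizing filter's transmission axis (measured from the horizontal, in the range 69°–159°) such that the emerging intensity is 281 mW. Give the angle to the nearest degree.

θ ≈ 82°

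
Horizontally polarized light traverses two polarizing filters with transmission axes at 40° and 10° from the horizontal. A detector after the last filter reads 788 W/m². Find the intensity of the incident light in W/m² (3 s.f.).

I₀ ≈ 1790 W/m²

I₁ = I₀ cos²(40° − 0°) = I₀ cos²(40°) = 0.5868 I₀.
I₂ = I₁ cos²(10° − 40°) = 0.5868 I₀ · cos²(30°) = 0.4401 I₀.
So 788 W/m² = 0.4401 I₀, giving I₀ = 788/0.4401 = 1790 W/m².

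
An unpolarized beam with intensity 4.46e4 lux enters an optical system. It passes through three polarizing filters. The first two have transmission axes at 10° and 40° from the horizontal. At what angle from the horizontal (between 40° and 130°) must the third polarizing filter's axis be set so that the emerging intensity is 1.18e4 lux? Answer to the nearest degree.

θ ≈ 73°

Unpolarized light through the first polarizer → I₁ = ½ I₀, now polarized at 10°.
I₂ = I₁ cos²(40° − 10°) = 0.5 I₀ · cos²(30°) = 0.375 I₀.
Target fraction: 1.18e4 / 4.46e4 lux = 0.2646 of I₀.
Need I₃/I₀ = 0.2646, so cos²(θ − 40°) = 0.2646 / 0.375 = 0.7055.
θ − 40° = arccos(√0.7055) = 32.9°, giving θ ≈ 40 + 32.9 = 72.9°.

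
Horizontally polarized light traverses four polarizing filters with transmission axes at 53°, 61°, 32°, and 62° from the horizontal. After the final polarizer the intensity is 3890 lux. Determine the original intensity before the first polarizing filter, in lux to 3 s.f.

I₀ ≈ 1.91e4 lux

By Malus's law, I₁ = I₀ cos²(53° − 0°) = I₀ cos²(53°) = 0.3622 I₀.
I₂ = I₁ cos²(61° − 53°) = 0.3622 I₀ · cos²(8°) = 0.3552 I₀.
I₃ = I₂ cos²(32° − 61°) = 0.3552 I₀ · cos²(29°) = 0.2717 I₀.
I₄ = I₃ cos²(62° − 32°) = 0.2717 I₀ · cos²(30°) = 0.2038 I₀.
So 3890 lux = 0.2038 I₀, giving I₀ = 3890/0.2038 = 1.909e+04 lux.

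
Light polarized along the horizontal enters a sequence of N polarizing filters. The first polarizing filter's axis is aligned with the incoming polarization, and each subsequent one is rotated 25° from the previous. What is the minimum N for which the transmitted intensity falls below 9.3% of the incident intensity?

N = 14

First polarizer is aligned with the polarization: full transmission.
Each further stage multiplies by cos²(25°) = 0.8214.
After N polarizers: T = 0.8214^(N−1). Require T < 0.093 ⇒ N−1 > ln(0.093)/ln(0.8214) = 12.07, so N−1 ≥ 13 and N = 14.
Check: N=14 gives T = 0.07748 < 0.093; N=13 gives T = 0.09432.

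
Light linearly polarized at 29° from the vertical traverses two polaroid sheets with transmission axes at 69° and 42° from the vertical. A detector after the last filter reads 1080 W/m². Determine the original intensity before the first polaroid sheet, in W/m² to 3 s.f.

By Malus's law, I₁ = I₀ cos²(69° − 29°) = I₀ cos²(40°) = 0.5868 I₀.
I₂ = I₁ cos²(42° − 69°) = 0.5868 I₀ · cos²(27°) = 0.4659 I₀.
So 1080 W/m² = 0.4659 I₀, giving I₀ = 1080/0.4659 = 2318 W/m².

I₀ ≈ 2320 W/m²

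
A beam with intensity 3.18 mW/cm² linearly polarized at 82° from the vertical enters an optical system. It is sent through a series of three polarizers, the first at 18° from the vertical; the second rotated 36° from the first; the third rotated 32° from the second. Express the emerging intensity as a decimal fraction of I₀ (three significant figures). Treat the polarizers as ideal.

I₁ = 3.18 mW/cm² · cos²(64°) = 0.6111 mW/cm².
I₂ = I₁ · cos²(36°) = 0.6111 · 0.6545 = 0.4 mW/cm².
I₃ = I₂ · cos²(32°) = 0.4 · 0.7192 = 0.2877 mW/cm².
Transmitted fraction = 0.09046.

I/I₀ ≈ 0.0905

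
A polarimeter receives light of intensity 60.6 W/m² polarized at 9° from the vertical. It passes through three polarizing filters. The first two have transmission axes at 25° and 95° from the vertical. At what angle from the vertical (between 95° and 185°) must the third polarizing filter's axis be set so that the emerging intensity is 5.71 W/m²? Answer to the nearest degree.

θ ≈ 116°

I₁ = I₀ cos²(25° − 9°) = I₀ cos²(16°) = 0.924 I₀.
I₂ = I₁ cos²(95° − 25°) = 0.924 I₀ · cos²(70°) = 0.1081 I₀.
Target fraction: 5.71 / 60.6 W/m² = 0.09422 of I₀.
Need I₃/I₀ = 0.09422, so cos²(θ − 95°) = 0.09422 / 0.1081 = 0.8717.
θ − 95° = arccos(√0.8717) = 21.0°, giving θ ≈ 95 + 21.0 = 116.0°.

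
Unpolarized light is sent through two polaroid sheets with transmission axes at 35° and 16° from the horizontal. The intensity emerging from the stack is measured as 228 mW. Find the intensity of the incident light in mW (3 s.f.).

I₀ ≈ 510 mW

Unpolarized light through the first polarizer → I₁ = ½ I₀, now polarized at 35°.
I₂ = I₁ cos²(16° − 35°) = 0.5 I₀ · cos²(19°) = 0.447 I₀.
So 228 mW = 0.447 I₀, giving I₀ = 228/0.447 = 510.1 mW.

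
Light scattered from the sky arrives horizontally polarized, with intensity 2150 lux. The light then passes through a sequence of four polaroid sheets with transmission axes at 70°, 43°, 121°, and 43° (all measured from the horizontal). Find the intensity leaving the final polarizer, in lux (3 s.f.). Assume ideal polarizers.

I ≈ 0.373 lux

I₁ = 2150 lux · cos²(70°) = 251.5 lux.
I₂ = I₁ · cos²(27°) = 251.5 · 0.7939 = 199.7 lux.
I₃ = I₂ · cos²(78°) = 199.7 · 0.04323 = 8.631 lux.
I₄ = I₃ · cos²(78°) = 8.631 · 0.04323 = 0.3731 lux.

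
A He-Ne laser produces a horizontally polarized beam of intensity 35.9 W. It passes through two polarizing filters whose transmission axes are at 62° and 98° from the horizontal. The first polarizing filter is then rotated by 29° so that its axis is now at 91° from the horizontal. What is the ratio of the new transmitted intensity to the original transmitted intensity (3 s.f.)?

I_new/I_old ≈ 0.00208

Before rotation:
I₁ = I₀ cos²(62° − 0°) = I₀ cos²(62°) = 0.2204 I₀.
I₂ = I₁ cos²(98° − 62°) = 0.2204 I₀ · cos²(36°) = 0.1443 I₀.
After rotation:
I₁ = I₀ cos²(91° − 0°) = I₀ cos²(89°) = 0.0003046 I₀.
I₂ = I₁ cos²(98° − 91°) = 0.0003046 I₀ · cos²(7°) = 0.0003001 I₀.
Ratio = 0.0003001 / 0.1443 = 0.00208.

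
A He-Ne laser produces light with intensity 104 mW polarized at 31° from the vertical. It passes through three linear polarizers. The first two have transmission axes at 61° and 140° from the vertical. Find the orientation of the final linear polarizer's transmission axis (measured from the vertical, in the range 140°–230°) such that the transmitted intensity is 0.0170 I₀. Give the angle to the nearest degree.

θ ≈ 178°

I₁ = I₀ cos²(61° − 31°) = I₀ cos²(30°) = 0.75 I₀.
I₂ = I₁ cos²(140° − 61°) = 0.75 I₀ · cos²(79°) = 0.02731 I₀.
Need I₃/I₀ = 0.017, so cos²(θ − 140°) = 0.017 / 0.02731 = 0.6226.
θ − 140° = arccos(√0.6226) = 37.9°, giving θ ≈ 140 + 37.9 = 177.9°.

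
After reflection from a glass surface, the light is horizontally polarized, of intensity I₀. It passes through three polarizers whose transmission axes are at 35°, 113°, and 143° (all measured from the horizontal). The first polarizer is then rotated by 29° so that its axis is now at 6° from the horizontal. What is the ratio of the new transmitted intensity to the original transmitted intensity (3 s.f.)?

I_new/I_old ≈ 2.91

Before rotation:
I₁ = I₀ cos²(35° − 0°) = I₀ cos²(35°) = 0.671 I₀.
I₂ = I₁ cos²(113° − 35°) = 0.671 I₀ · cos²(78°) = 0.02901 I₀.
I₃ = I₂ cos²(143° − 113°) = 0.02901 I₀ · cos²(30°) = 0.02175 I₀.
After rotation:
I₁ = I₀ cos²(6° − 0°) = I₀ cos²(6°) = 0.9891 I₀.
Angle between axes 1 and 2: 73°. I₂ = 0.9891 I₀ · cos²(73°) = 0.08455 I₀.
I₃ = I₂ cos²(143° − 113°) = 0.08455 I₀ · cos²(30°) = 0.06341 I₀.
Ratio = 0.06341 / 0.02175 = 2.915.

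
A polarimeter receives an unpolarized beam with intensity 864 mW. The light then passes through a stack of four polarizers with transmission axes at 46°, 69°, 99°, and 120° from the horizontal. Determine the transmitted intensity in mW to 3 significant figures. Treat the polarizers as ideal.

Unpolarized light through the first polarizer → I₁ = 864 mW/2 = 432 mW, polarized at 46°.
I₂ = I₁ · cos²(23°) = 432 · 0.8473 = 366 mW.
I₃ = I₂ · cos²(30°) = 366 · 0.75 = 274.5 mW.
I₄ = I₃ · cos²(21°) = 274.5 · 0.8716 = 239.3 mW.

I ≈ 239 mW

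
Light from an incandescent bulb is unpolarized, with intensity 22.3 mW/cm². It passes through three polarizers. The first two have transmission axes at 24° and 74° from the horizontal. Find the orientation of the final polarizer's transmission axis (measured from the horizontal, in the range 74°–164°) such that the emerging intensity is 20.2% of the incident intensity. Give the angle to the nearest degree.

θ ≈ 83°

Unpolarized light through the first polarizer → I₁ = ½ I₀, now polarized at 24°.
I₂ = I₁ cos²(74° − 24°) = 0.5 I₀ · cos²(50°) = 0.2066 I₀.
Need I₃/I₀ = 0.202, so cos²(θ − 74°) = 0.202 / 0.2066 = 0.9778.
θ − 74° = arccos(√0.9778) = 8.6°, giving θ ≈ 74 + 8.6 = 82.6°.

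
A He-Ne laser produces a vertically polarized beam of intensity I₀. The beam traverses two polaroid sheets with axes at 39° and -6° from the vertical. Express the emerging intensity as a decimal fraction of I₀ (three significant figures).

≈ 0.302 I₀

I₁ = I₀ cos²(39° − 0°) = I₀ cos²(39°) = 0.604 I₀.
I₂ = I₁ cos²(-6° − 39°) = 0.604 I₀ · cos²(45°) = 0.302 I₀.
Transmitted fraction = 0.302.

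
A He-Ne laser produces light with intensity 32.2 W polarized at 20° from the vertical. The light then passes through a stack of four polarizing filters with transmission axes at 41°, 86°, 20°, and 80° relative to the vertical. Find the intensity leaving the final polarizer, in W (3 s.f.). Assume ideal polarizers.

I₁ = 32.2 W · cos²(21°) = 28.06 W.
I₂ = I₁ · cos²(45°) = 28.06 · 0.5 = 14.03 W.
I₃ = I₂ · cos²(66°) = 14.03 · 0.1654 = 2.321 W.
I₄ = I₃ · cos²(60°) = 2.321 · 0.25 = 0.5804 W.

I ≈ 0.580 W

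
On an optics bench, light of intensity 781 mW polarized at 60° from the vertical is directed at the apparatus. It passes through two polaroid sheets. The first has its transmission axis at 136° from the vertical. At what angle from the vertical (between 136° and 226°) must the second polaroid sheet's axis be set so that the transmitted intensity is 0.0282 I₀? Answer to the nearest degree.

I₁ = I₀ cos²(136° − 60°) = I₀ cos²(76°) = 0.05853 I₀.
Need I₂/I₀ = 0.0282, so cos²(θ − 136°) = 0.0282 / 0.05853 = 0.4818.
θ − 136° = arccos(√0.4818) = 46.0°, giving θ ≈ 136 + 46.0 = 182.0°.

θ ≈ 182°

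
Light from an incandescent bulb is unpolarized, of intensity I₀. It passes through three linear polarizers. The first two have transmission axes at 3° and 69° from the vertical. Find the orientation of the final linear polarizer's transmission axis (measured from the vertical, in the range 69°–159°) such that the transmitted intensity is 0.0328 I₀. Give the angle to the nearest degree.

θ ≈ 120°

Unpolarized light through the first polarizer → I₁ = ½ I₀, now polarized at 3°.
I₂ = I₁ cos²(69° − 3°) = 0.5 I₀ · cos²(66°) = 0.08272 I₀.
Need I₃/I₀ = 0.0328, so cos²(θ − 69°) = 0.0328 / 0.08272 = 0.3965.
θ − 69° = arccos(√0.3965) = 51.0°, giving θ ≈ 69 + 51.0 = 120.0°.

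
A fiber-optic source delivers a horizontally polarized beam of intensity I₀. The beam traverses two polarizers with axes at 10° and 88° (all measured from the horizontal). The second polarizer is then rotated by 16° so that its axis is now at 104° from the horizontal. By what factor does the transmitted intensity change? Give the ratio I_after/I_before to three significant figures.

I_new/I_old ≈ 0.113

Before rotation:
I₁ = I₀ cos²(10° − 0°) = I₀ cos²(10°) = 0.9698 I₀.
I₂ = I₁ cos²(88° − 10°) = 0.9698 I₀ · cos²(78°) = 0.04192 I₀.
After rotation:
I₁ = I₀ cos²(10° − 0°) = I₀ cos²(10°) = 0.9698 I₀.
Angle between axes 1 and 2: 86°. I₂ = 0.9698 I₀ · cos²(86°) = 0.004719 I₀.
Ratio = 0.004719 / 0.04192 = 0.1126.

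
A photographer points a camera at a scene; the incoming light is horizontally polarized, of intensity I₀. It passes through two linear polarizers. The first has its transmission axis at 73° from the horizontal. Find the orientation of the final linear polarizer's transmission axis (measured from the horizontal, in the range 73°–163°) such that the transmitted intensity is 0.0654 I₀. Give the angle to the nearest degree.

θ ≈ 102°

I₁ = I₀ cos²(73° − 0°) = I₀ cos²(73°) = 0.08548 I₀.
Need I₂/I₀ = 0.0654, so cos²(θ − 73°) = 0.0654 / 0.08548 = 0.7651.
θ − 73° = arccos(√0.7651) = 29.0°, giving θ ≈ 73 + 29.0 = 102.0°.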